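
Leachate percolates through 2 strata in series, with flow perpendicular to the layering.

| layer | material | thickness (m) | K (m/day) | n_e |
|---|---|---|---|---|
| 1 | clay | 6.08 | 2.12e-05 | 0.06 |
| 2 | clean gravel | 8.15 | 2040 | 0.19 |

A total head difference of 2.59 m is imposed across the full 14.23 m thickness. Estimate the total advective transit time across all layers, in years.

580

With flow normal to the layers, continuity requires the same specific discharge q through every layer.
Σ(b_i/K_i) = 6.08/2.12e-05 + 8.15/2040 = 2.868e+05 d.
q = Δh / Σ(b_i/K_i) = 2.59 / 2.868e+05 = 9.031e-06 m/day.
In each layer the seepage velocity is v_i = q/n_i, so the layer transit time is t_i = b_i·n_i / q:
  layer 1 (clay): t_1 = 6.08 × 0.06 / 9.031e-06 = 40395 d
  layer 2 (clean gravel): t_2 = 8.15 × 0.19 / 9.031e-06 = 1.715e+05 d
Total t = Σ t_i = 2.119e+05 days = 580.0 years.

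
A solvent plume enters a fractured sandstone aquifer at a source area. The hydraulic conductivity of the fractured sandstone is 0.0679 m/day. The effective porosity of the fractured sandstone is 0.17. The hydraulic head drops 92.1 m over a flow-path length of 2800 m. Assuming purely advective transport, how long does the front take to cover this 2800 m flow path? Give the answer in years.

Hydraulic gradient i = Δh / L = 92.1 / 2800 = 0.03289.
Darcy flux q = K · i = 0.06790 × 0.03289 = 0.002233 m/day.
Seepage velocity v = q / n_e = 0.002233 / 0.17 = 0.01314 m/day.
Travel time t = L / v = 2800 / 0.01314 = 2.131e+05 days = 583.5 years.

584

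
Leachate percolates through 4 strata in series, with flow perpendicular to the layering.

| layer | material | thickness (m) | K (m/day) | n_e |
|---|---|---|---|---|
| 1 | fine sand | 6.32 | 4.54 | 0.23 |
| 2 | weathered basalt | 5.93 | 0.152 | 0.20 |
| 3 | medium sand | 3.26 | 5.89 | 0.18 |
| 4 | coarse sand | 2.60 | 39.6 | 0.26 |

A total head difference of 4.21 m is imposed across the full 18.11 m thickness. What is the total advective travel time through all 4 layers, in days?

38.0

With flow normal to the layers, continuity requires the same specific discharge q through every layer.
Σ(b_i/K_i) = 6.32/4.54 + 5.93/0.152 + 3.26/5.89 + 2.60/39.6 = 41.02 d.
q = Δh / Σ(b_i/K_i) = 4.21 / 41.02 = 0.1026 m/day.
In each layer the seepage velocity is v_i = q/n_i, so the layer transit time is t_i = b_i·n_i / q:
  layer 1 (fine sand): t_1 = 6.32 × 0.23 / 0.1026 = 14.16 d
  layer 2 (weathered basalt): t_2 = 5.93 × 0.20 / 0.1026 = 11.56 d
  layer 3 (medium sand): t_3 = 3.26 × 0.18 / 0.1026 = 5.718 d
  layer 4 (coarse sand): t_4 = 2.60 × 0.26 / 0.1026 = 6.587 d
Total t = Σ t_i = 38.03 days.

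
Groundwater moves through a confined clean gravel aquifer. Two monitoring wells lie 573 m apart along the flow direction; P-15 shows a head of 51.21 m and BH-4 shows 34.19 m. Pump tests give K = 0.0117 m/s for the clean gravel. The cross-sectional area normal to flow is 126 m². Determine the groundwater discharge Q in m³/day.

3780

Convert K: 0.0117 m/s × 86400 = 1011 m/day.
Hydraulic gradient i = (51.21 − 34.19) / 573 = 17.02 / 573 = 0.02970.
Darcy's law: Q = K · A · i = 1011 × 126.0 × 0.02970 = 3783 m³/day.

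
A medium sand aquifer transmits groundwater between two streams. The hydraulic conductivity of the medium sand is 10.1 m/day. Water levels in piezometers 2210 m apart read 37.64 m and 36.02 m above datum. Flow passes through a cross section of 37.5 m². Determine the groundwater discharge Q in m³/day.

Hydraulic gradient i = (37.64 − 36.02) / 2210 = 1.62 / 2210 = 0.0007330.
Darcy's law: Q = K · A · i = 10.10 × 37.50 × 0.0007330 = 0.2776 m³/day.

0.278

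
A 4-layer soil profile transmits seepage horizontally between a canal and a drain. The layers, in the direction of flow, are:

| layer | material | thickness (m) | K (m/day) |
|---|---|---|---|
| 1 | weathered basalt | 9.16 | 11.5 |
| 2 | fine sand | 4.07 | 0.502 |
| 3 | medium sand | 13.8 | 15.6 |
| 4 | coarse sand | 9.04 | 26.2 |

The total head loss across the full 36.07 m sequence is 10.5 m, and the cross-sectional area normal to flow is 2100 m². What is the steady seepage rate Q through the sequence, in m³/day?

Flow is perpendicular to layering, so the layers act in series and the equivalent K is the thickness-weighted harmonic mean.
Total thickness L = 9.16 + 4.07 + 13.8 + 9.04 = 36.07 m.
Σ(b_i/K_i) = 9.16/11.5 + 4.07/0.502 + 13.8/15.6 + 9.04/26.2 = 10.13 d.
K_eq = L / Σ(b_i/K_i) = 36.07 / 10.13 = 3.559 m/day.
Q = K_eq · A · (Δh/L) = 3.559 × 2100 × (10.5/36.07) = 2176 m³/day.

2180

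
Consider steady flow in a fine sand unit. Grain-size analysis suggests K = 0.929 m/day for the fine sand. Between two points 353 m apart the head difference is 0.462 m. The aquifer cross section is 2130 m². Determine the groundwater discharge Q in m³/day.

Hydraulic gradient i = Δh / L = 0.462 / 353 = 0.001309.
Darcy's law: Q = K · A · i = 0.9290 × 2130 × 0.001309 = 2.590 m³/day.

2.59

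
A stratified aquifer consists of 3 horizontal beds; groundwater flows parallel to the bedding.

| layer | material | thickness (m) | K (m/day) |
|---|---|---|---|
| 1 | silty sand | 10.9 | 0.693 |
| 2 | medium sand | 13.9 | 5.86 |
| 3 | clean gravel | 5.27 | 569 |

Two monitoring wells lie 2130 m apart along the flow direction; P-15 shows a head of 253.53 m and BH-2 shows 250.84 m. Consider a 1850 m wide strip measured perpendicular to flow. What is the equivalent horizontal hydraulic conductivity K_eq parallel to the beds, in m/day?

103

Flow is parallel to layering, so each bed carries its own Darcy discharge and the transmissivities add.
Σ(K_i·b_i) = 0.693×10.9 + 5.86×13.9 + 569×5.27 = 3088 m²/day.
Total thickness b = 30.07 m, so K_eq = Σ(K_i·b_i)/b = 102.7 m/day.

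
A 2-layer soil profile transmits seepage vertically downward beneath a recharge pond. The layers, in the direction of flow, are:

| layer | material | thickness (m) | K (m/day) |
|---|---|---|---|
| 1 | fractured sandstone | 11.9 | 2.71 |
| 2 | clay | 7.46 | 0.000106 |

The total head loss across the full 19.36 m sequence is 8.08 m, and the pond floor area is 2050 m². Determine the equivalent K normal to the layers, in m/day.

0.000275

Flow is perpendicular to layering, so the layers act in series and the equivalent K is the thickness-weighted harmonic mean.
Total thickness L = 11.9 + 7.46 = 19.36 m.
Σ(b_i/K_i) = 11.9/2.71 + 7.46/0.000106 = 70382 d.
K_eq = L / Σ(b_i/K_i) = 19.36 / 70382 = 0.0002751 m/day.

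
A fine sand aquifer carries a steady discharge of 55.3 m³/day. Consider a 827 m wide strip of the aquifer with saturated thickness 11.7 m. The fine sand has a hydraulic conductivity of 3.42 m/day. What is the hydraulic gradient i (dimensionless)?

Cross-sectional area A = 827 × 11.7 = 9676 m².
From Q = K·A·i, i = Q / (K·A) = 55.3 / (3.420 × 9676) = 0.001671.

0.00167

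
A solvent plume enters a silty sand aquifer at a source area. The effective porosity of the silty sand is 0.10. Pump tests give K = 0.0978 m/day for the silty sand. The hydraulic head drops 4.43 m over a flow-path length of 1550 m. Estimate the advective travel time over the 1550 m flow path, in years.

1520

Hydraulic gradient i = Δh / L = 4.43 / 1550 = 0.002858.
Darcy flux q = K · i = 0.09780 × 0.002858 = 0.0002795 m/day.
Seepage velocity v = q / n_e = 0.0002795 / 0.10 = 0.002795 m/day.
Travel time t = L / v = 1550 / 0.002795 = 5.545e+05 days = 1518 years.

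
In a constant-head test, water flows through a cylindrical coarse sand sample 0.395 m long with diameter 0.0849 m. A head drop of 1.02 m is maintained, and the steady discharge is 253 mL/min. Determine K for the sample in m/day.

Cross-sectional area A = π·(d/2)² = π × (0.0849/2)² = 0.005661 m².
Convert discharge: 253 mL/min = 4.217e-06 m³/s.
Darcy's law rearranged: K = Q·L / (A·Δh) = 4.217e-06 × 0.395 / (0.005661 × 1.02) = 0.0002884 m/s = 24.92 m/day.

24.9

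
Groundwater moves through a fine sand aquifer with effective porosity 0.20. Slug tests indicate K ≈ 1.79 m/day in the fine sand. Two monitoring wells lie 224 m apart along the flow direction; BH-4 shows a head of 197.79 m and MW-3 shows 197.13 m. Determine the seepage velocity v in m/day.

Hydraulic gradient i = (197.79 − 197.13) / 224 = 0.66 / 224 = 0.002946.
Darcy flux q = K · i = 1.790 × 0.002946 = 0.005274 m/day.
Seepage velocity v = q / n_e = 0.005274 / 0.20 = 0.02637 m/day.

0.0264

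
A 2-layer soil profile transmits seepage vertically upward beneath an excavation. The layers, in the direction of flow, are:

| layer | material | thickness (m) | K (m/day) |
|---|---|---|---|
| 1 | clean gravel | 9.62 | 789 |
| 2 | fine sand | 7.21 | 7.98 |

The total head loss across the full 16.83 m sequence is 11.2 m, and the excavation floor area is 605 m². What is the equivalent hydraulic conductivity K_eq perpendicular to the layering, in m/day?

Flow is perpendicular to layering, so the layers act in series and the equivalent K is the thickness-weighted harmonic mean.
Total thickness L = 9.62 + 7.21 = 16.83 m.
Σ(b_i/K_i) = 9.62/789 + 7.21/7.98 = 0.9157 d.
K_eq = L / Σ(b_i/K_i) = 16.83 / 0.9157 = 18.38 m/day.

18.4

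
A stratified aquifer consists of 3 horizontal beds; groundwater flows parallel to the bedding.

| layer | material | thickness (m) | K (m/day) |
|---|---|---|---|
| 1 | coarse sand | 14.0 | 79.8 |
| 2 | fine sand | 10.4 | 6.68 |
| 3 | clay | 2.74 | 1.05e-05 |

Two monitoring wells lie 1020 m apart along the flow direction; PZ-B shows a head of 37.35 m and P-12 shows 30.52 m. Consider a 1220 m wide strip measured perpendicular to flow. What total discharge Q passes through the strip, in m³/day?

9690

Flow is parallel to layering, so each bed carries its own Darcy discharge and the transmissivities add.
Σ(K_i·b_i) = 79.8×14.0 + 6.68×10.4 + 1.05e-05×2.74 = 1187 m²/day.
Hydraulic gradient i = (37.35 − 30.52) / 1020 = 6.83 / 1020 = 0.006696.
Q = Σ(K_i·b_i) · W · i = 1187 × 1220 × 0.006696 = 9694 m³/day.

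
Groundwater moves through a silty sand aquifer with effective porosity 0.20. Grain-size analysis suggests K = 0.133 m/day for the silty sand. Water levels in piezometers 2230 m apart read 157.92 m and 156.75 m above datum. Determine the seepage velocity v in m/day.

0.000349

Hydraulic gradient i = (157.92 − 156.75) / 2230 = 1.17 / 2230 = 0.0005247.
Darcy flux q = K · i = 0.1330 × 0.0005247 = 6.978e-05 m/day.
Seepage velocity v = q / n_e = 6.978e-05 / 0.20 = 0.0003489 m/day.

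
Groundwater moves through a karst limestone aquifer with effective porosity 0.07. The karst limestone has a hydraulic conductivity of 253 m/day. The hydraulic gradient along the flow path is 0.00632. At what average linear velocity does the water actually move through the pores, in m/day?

22.8

Hydraulic gradient i = 0.00632.
Darcy flux q = K · i = 253.0 × 0.006320 = 1.599 m/day.
Seepage velocity v = q / n_e = 1.599 / 0.07 = 22.84 m/day.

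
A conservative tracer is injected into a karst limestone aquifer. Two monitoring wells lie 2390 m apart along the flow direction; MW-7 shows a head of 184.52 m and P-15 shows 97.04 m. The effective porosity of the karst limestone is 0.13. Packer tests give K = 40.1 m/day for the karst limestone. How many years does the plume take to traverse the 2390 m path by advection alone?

Hydraulic gradient i = (184.52 − 97.04) / 2390 = 87.48 / 2390 = 0.03660.
Darcy flux q = K · i = 40.10 × 0.03660 = 1.468 m/day.
Seepage velocity v = q / n_e = 1.468 / 0.13 = 11.29 m/day.
Travel time t = L / v = 2390 / 11.29 = 211.7 days = 0.5796 years.

0.580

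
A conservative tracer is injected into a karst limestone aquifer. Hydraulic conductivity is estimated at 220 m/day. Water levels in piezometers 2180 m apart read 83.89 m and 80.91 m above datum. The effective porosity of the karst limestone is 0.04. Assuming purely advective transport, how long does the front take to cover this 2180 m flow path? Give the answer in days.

Hydraulic gradient i = (83.89 − 80.91) / 2180 = 2.98 / 2180 = 0.001367.
Darcy flux q = K · i = 220.0 × 0.001367 = 0.3007 m/day.
Seepage velocity v = q / n_e = 0.3007 / 0.04 = 7.518 m/day.
Travel time t = L / v = 2180 / 7.518 = 290.0 days.

290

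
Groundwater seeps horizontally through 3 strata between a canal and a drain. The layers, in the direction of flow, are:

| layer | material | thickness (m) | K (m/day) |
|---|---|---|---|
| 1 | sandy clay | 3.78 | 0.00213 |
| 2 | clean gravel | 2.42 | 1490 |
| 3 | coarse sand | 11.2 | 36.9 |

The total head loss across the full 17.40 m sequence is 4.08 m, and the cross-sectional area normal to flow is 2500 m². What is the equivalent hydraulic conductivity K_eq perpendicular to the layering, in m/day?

0.00980

Flow is perpendicular to layering, so the layers act in series and the equivalent K is the thickness-weighted harmonic mean.
Total thickness L = 3.78 + 2.42 + 11.2 = 17.40 m.
Σ(b_i/K_i) = 3.78/0.00213 + 2.42/1490 + 11.2/36.9 = 1775 d.
K_eq = L / Σ(b_i/K_i) = 17.40 / 1775 = 0.009803 m/day.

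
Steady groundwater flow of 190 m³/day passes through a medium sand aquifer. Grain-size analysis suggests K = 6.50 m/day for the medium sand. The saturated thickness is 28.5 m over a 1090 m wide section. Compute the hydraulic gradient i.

0.000941

Cross-sectional area A = 1090 × 28.5 = 31065 m².
From Q = K·A·i, i = Q / (K·A) = 190 / (6.500 × 31065) = 0.0009410.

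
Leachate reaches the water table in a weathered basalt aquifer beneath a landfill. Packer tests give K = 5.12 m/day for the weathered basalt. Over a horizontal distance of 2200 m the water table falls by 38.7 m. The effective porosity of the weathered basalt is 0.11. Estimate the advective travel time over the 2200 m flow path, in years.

7.36

Hydraulic gradient i = Δh / L = 38.7 / 2200 = 0.01759.
Darcy flux q = K · i = 5.120 × 0.01759 = 0.09007 m/day.
Seepage velocity v = q / n_e = 0.09007 / 0.11 = 0.8188 m/day.
Travel time t = L / v = 2200 / 0.8188 = 2687 days = 7.356 years.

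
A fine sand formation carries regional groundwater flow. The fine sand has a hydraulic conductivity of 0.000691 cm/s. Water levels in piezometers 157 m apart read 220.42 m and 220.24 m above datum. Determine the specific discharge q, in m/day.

Convert K: 0.000691 cm/s × 864 = 0.5970 m/day.
Hydraulic gradient i = (220.42 − 220.24) / 157 = 0.18 / 157 = 0.001146.
Specific discharge q = K · i = 0.5970 × 0.001146 = 0.0006845 m/day.

0.000684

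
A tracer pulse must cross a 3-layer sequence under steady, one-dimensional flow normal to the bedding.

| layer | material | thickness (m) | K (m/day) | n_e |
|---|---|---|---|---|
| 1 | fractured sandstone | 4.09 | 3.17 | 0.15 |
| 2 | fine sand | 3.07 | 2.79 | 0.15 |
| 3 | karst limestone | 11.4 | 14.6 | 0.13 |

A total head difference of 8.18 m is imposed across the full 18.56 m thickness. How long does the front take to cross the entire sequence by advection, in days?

With flow normal to the layers, continuity requires the same specific discharge q through every layer.
Σ(b_i/K_i) = 4.09/3.17 + 3.07/2.79 + 11.4/14.6 = 3.171 d.
q = Δh / Σ(b_i/K_i) = 8.18 / 3.171 = 2.579 m/day.
In each layer the seepage velocity is v_i = q/n_i, so the layer transit time is t_i = b_i·n_i / q:
  layer 1 (fractured sandstone): t_1 = 4.09 × 0.15 / 2.579 = 0.2379 d
  layer 2 (fine sand): t_2 = 3.07 × 0.15 / 2.579 = 0.1785 d
  layer 3 (karst limestone): t_3 = 11.4 × 0.13 / 2.579 = 0.5746 d
Total t = Σ t_i = 0.9910 days.

0.991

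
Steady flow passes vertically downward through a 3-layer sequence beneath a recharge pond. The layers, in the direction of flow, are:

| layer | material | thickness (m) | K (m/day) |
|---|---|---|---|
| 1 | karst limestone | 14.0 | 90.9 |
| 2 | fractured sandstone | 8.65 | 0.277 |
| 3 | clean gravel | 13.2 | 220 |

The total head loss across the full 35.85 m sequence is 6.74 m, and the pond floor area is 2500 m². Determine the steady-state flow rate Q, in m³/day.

Flow is perpendicular to layering, so the layers act in series and the equivalent K is the thickness-weighted harmonic mean.
Total thickness L = 14.0 + 8.65 + 13.2 = 35.85 m.
Σ(b_i/K_i) = 14.0/90.9 + 8.65/0.277 + 13.2/220 = 31.44 d.
K_eq = L / Σ(b_i/K_i) = 35.85 / 31.44 = 1.140 m/day.
Q = K_eq · A · (Δh/L) = 1.140 × 2500 × (6.74/35.85) = 535.9 m³/day.

536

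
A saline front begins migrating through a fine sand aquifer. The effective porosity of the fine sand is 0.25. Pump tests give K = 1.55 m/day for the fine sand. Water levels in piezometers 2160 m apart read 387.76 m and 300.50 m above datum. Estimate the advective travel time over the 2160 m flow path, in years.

Hydraulic gradient i = (387.76 − 300.50) / 2160 = 87.26 / 2160 = 0.04040.
Darcy flux q = K · i = 1.550 × 0.04040 = 0.06262 m/day.
Seepage velocity v = q / n_e = 0.06262 / 0.25 = 0.2505 m/day.
Travel time t = L / v = 2160 / 0.2505 = 8624 days = 23.61 years.

23.6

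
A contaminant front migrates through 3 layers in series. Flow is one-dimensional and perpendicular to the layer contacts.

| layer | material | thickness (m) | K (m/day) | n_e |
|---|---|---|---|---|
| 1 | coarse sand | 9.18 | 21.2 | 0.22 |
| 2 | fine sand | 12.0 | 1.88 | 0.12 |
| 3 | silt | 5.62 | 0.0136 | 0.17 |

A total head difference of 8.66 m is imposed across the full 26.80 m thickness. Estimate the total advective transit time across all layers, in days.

With flow normal to the layers, continuity requires the same specific discharge q through every layer.
Σ(b_i/K_i) = 9.18/21.2 + 12.0/1.88 + 5.62/0.0136 = 420.1 d.
q = Δh / Σ(b_i/K_i) = 8.66 / 420.1 = 0.02062 m/day.
In each layer the seepage velocity is v_i = q/n_i, so the layer transit time is t_i = b_i·n_i / q:
  layer 1 (coarse sand): t_1 = 9.18 × 0.22 / 0.02062 = 97.96 d
  layer 2 (fine sand): t_2 = 12.0 × 0.12 / 0.02062 = 69.85 d
  layer 3 (silt): t_3 = 5.62 × 0.17 / 0.02062 = 46.34 d
Total t = Σ t_i = 214.1 days.

214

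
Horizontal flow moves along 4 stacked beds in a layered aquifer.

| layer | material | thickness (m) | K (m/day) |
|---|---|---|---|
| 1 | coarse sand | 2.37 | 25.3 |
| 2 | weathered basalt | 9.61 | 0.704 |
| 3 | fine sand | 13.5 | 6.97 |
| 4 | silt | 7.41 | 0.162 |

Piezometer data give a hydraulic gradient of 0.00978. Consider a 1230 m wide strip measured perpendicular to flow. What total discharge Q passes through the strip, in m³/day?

Flow is parallel to layering, so each bed carries its own Darcy discharge and the transmissivities add.
Σ(K_i·b_i) = 25.3×2.37 + 0.704×9.61 + 6.97×13.5 + 0.162×7.41 = 162.0 m²/day.
Hydraulic gradient i = 0.00978.
Q = Σ(K_i·b_i) · W · i = 162.0 × 1230 × 0.009780 = 1949 m³/day.

1950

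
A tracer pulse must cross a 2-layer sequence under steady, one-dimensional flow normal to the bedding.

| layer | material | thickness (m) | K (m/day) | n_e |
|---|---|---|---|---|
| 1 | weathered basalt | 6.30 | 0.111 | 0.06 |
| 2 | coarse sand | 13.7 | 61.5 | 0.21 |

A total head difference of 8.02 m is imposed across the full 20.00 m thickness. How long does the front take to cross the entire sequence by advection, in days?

23.1

With flow normal to the layers, continuity requires the same specific discharge q through every layer.
Σ(b_i/K_i) = 6.30/0.111 + 13.7/61.5 = 56.98 d.
q = Δh / Σ(b_i/K_i) = 8.02 / 56.98 = 0.1408 m/day.
In each layer the seepage velocity is v_i = q/n_i, so the layer transit time is t_i = b_i·n_i / q:
  layer 1 (weathered basalt): t_1 = 6.30 × 0.06 / 0.1408 = 2.686 d
  layer 2 (coarse sand): t_2 = 13.7 × 0.21 / 0.1408 = 20.44 d
Total t = Σ t_i = 23.13 days.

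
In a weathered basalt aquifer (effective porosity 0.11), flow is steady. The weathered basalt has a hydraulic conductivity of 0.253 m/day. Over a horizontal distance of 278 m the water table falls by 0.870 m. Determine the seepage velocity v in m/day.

0.00720

Hydraulic gradient i = Δh / L = 0.870 / 278 = 0.003129.
Darcy flux q = K · i = 0.2530 × 0.003129 = 0.0007918 m/day.
Seepage velocity v = q / n_e = 0.0007918 / 0.11 = 0.007198 m/day.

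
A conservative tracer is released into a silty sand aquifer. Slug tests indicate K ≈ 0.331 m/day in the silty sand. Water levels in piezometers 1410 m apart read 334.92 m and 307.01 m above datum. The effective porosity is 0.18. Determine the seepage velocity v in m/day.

0.0364

Hydraulic gradient i = (334.92 − 307.01) / 1410 = 27.91 / 1410 = 0.01979.
Darcy flux q = K · i = 0.3310 × 0.01979 = 0.006552 m/day.
Seepage velocity v = q / n_e = 0.006552 / 0.18 = 0.03640 m/day.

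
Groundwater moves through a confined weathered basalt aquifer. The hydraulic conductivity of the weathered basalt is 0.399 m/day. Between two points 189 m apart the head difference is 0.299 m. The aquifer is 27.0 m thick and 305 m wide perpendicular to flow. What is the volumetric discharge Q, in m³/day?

Cross-sectional area A = 305 × 27.0 = 8235 m².
Hydraulic gradient i = Δh / L = 0.299 / 189 = 0.001582.
Darcy's law: Q = K · A · i = 0.3990 × 8235 × 0.001582 = 5.198 m³/day.

5.20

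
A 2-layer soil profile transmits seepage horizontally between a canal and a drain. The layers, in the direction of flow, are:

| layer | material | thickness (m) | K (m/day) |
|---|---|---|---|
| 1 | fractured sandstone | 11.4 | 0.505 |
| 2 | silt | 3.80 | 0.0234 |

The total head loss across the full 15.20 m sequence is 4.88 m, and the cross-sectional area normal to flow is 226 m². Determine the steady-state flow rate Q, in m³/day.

5.96

Flow is perpendicular to layering, so the layers act in series and the equivalent K is the thickness-weighted harmonic mean.
Total thickness L = 11.4 + 3.80 = 15.20 m.
Σ(b_i/K_i) = 11.4/0.505 + 3.80/0.0234 = 185.0 d.
K_eq = L / Σ(b_i/K_i) = 15.20 / 185.0 = 0.08218 m/day.
Q = K_eq · A · (Δh/L) = 0.08218 × 226 × (4.88/15.20) = 5.963 m³/day.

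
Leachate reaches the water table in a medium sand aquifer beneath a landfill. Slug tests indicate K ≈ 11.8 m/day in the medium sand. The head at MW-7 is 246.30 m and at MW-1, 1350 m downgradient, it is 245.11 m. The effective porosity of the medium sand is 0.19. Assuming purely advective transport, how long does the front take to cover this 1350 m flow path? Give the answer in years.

67.5

Hydraulic gradient i = (246.30 − 245.11) / 1350 = 1.19 / 1350 = 0.0008815.
Darcy flux q = K · i = 11.80 × 0.0008815 = 0.01040 m/day.
Seepage velocity v = q / n_e = 0.01040 / 0.19 = 0.05474 m/day.
Travel time t = L / v = 1350 / 0.05474 = 24660 days = 67.52 years.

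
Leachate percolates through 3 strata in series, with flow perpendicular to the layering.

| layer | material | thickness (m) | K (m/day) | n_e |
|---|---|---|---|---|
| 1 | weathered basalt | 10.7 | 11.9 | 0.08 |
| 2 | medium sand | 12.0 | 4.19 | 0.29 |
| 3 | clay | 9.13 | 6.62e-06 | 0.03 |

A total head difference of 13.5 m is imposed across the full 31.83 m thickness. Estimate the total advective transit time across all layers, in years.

With flow normal to the layers, continuity requires the same specific discharge q through every layer.
Σ(b_i/K_i) = 10.7/11.9 + 12.0/4.19 + 9.13/6.62e-06 = 1.379e+06 d.
q = Δh / Σ(b_i/K_i) = 13.5 / 1.379e+06 = 9.789e-06 m/day.
In each layer the seepage velocity is v_i = q/n_i, so the layer transit time is t_i = b_i·n_i / q:
  layer 1 (weathered basalt): t_1 = 10.7 × 0.08 / 9.789e-06 = 87449 d
  layer 2 (medium sand): t_2 = 12.0 × 0.29 / 9.789e-06 = 3.555e+05 d
  layer 3 (clay): t_3 = 9.13 × 0.03 / 9.789e-06 = 27982 d
Total t = Σ t_i = 4.709e+05 days = 1289 years.

1290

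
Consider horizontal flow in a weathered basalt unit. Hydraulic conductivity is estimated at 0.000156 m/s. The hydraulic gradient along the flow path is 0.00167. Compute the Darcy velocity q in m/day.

Convert K: 0.000156 m/s × 86400 = 13.48 m/day.
Hydraulic gradient i = 0.00167.
Specific discharge q = K · i = 13.48 × 0.001670 = 0.02251 m/day.

0.0225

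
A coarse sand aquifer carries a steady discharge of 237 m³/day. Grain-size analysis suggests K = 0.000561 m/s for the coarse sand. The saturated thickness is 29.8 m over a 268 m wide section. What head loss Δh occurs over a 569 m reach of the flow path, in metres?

Convert K: 0.000561 m/s × 86400 = 48.47 m/day.
Cross-sectional area A = 268 × 29.8 = 7986 m².
From Q = K·A·i, i = Q / (K·A) = 237 / (48.47 × 7986) = 0.0006122.
Head loss Δh = i · L = 0.0006122 × 569 = 0.3484 m.

0.348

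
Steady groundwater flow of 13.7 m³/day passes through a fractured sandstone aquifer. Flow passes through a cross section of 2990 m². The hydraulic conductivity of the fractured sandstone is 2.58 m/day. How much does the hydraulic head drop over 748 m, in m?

1.33

From Q = K·A·i, i = Q / (K·A) = 13.7 / (2.580 × 2990) = 0.001776.
Head loss Δh = i · L = 0.001776 × 748 = 1.328 m.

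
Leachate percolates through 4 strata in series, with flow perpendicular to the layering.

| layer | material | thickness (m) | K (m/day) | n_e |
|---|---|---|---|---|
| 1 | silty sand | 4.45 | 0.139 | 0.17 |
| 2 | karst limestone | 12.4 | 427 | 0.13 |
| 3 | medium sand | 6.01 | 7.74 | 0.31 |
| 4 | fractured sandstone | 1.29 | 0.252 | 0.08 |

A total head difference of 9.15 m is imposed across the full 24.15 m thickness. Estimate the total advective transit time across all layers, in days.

18.0

With flow normal to the layers, continuity requires the same specific discharge q through every layer.
Σ(b_i/K_i) = 4.45/0.139 + 12.4/427 + 6.01/7.74 + 1.29/0.252 = 37.94 d.
q = Δh / Σ(b_i/K_i) = 9.15 / 37.94 = 0.2412 m/day.
In each layer the seepage velocity is v_i = q/n_i, so the layer transit time is t_i = b_i·n_i / q:
  layer 1 (silty sand): t_1 = 4.45 × 0.17 / 0.2412 = 3.137 d
  layer 2 (karst limestone): t_2 = 12.4 × 0.13 / 0.2412 = 6.684 d
  layer 3 (medium sand): t_3 = 6.01 × 0.31 / 0.2412 = 7.725 d
  layer 4 (fractured sandstone): t_4 = 1.29 × 0.08 / 0.2412 = 0.4279 d
Total t = Σ t_i = 17.97 days.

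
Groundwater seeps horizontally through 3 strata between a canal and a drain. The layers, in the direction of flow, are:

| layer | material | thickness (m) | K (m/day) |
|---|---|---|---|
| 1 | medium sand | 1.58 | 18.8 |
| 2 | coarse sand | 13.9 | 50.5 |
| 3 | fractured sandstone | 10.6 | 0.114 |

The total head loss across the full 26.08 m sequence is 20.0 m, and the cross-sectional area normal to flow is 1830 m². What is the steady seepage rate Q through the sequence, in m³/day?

392

Flow is perpendicular to layering, so the layers act in series and the equivalent K is the thickness-weighted harmonic mean.
Total thickness L = 1.58 + 13.9 + 10.6 = 26.08 m.
Σ(b_i/K_i) = 1.58/18.8 + 13.9/50.5 + 10.6/0.114 = 93.34 d.
K_eq = L / Σ(b_i/K_i) = 26.08 / 93.34 = 0.2794 m/day.
Q = K_eq · A · (Δh/L) = 0.2794 × 1830 × (20.0/26.08) = 392.1 m³/day.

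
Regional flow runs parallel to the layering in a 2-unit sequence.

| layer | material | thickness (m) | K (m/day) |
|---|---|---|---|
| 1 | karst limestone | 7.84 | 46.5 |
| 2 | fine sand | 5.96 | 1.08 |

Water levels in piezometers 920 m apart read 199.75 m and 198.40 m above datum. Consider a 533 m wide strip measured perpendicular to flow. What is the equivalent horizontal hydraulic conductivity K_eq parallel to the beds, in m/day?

26.9

Flow is parallel to layering, so each bed carries its own Darcy discharge and the transmissivities add.
Σ(K_i·b_i) = 46.5×7.84 + 1.08×5.96 = 371.0 m²/day.
Total thickness b = 13.80 m, so K_eq = Σ(K_i·b_i)/b = 26.88 m/day.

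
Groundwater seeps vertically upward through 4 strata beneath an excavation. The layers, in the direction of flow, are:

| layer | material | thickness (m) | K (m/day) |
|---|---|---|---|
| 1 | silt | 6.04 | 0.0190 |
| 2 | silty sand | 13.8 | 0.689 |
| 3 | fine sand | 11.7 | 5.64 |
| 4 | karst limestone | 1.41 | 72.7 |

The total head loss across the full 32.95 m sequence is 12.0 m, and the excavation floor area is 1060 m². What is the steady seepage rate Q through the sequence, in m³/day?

37.4

Flow is perpendicular to layering, so the layers act in series and the equivalent K is the thickness-weighted harmonic mean.
Total thickness L = 6.04 + 13.8 + 11.7 + 1.41 = 32.95 m.
Σ(b_i/K_i) = 6.04/0.0190 + 13.8/0.689 + 11.7/5.64 + 1.41/72.7 = 340.0 d.
K_eq = L / Σ(b_i/K_i) = 32.95 / 340.0 = 0.09691 m/day.
Q = K_eq · A · (Δh/L) = 0.09691 × 1060 × (12.0/32.95) = 37.41 m³/day.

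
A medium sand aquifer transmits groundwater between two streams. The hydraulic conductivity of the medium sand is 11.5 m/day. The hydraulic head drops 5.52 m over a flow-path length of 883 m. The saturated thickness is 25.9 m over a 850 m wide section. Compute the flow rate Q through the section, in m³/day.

1580

Cross-sectional area A = 850 × 25.9 = 22015 m².
Hydraulic gradient i = Δh / L = 5.52 / 883 = 0.006251.
Darcy's law: Q = K · A · i = 11.50 × 22015 × 0.006251 = 1583 m³/day.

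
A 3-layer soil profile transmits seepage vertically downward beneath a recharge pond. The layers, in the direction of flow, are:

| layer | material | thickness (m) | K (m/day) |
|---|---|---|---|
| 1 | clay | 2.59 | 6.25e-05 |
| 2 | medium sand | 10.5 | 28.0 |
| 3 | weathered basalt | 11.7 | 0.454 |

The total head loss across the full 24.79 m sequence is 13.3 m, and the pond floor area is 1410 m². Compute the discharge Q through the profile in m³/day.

0.452

Flow is perpendicular to layering, so the layers act in series and the equivalent K is the thickness-weighted harmonic mean.
Total thickness L = 2.59 + 10.5 + 11.7 = 24.79 m.
Σ(b_i/K_i) = 2.59/6.25e-05 + 10.5/28.0 + 11.7/0.454 = 41466 d.
K_eq = L / Σ(b_i/K_i) = 24.79 / 41466 = 0.0005978 m/day.
Q = K_eq · A · (Δh/L) = 0.0005978 × 1410 × (13.3/24.79) = 0.4522 m³/day.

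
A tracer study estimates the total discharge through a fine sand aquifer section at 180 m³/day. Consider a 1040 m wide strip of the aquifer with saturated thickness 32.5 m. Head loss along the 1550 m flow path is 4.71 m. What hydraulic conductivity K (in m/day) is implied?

Cross-sectional area A = 1040 × 32.5 = 33800 m².
Hydraulic gradient i = Δh / L = 4.71 / 1550 = 0.003039.
From Q = K·A·i, K = Q / (A·i) = 180 / (33800 × 0.003039) = 1.753 m/day.

1.75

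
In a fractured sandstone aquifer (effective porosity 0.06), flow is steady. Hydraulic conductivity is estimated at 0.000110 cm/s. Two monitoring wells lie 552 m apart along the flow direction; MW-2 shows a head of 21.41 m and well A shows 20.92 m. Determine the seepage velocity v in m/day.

0.00141

Convert K: 0.000110 cm/s × 864 = 0.09504 m/day.
Hydraulic gradient i = (21.41 − 20.92) / 552 = 0.49 / 552 = 0.0008877.
Darcy flux q = K · i = 0.09504 × 0.0008877 = 8.437e-05 m/day.
Seepage velocity v = q / n_e = 8.437e-05 / 0.06 = 0.001406 m/day.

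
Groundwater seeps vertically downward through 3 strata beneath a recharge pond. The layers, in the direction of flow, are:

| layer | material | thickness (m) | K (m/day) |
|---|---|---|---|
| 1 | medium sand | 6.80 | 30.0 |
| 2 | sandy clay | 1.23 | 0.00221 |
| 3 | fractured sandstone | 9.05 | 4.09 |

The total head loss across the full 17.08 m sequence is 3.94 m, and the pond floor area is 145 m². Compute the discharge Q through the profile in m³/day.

Flow is perpendicular to layering, so the layers act in series and the equivalent K is the thickness-weighted harmonic mean.
Total thickness L = 6.80 + 1.23 + 9.05 = 17.08 m.
Σ(b_i/K_i) = 6.80/30.0 + 1.23/0.00221 + 9.05/4.09 = 559.0 d.
K_eq = L / Σ(b_i/K_i) = 17.08 / 559.0 = 0.03055 m/day.
Q = K_eq · A · (Δh/L) = 0.03055 × 145 × (3.94/17.08) = 1.022 m³/day.

1.02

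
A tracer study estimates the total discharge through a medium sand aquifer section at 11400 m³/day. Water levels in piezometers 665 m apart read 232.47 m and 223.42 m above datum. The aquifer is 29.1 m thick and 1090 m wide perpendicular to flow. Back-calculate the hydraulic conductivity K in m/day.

26.4

Cross-sectional area A = 1090 × 29.1 = 31719 m².
Hydraulic gradient i = (232.47 − 223.42) / 665 = 9.05 / 665 = 0.01361.
From Q = K·A·i, K = Q / (A·i) = 11400 / (31719 × 0.01361) = 26.41 m/day.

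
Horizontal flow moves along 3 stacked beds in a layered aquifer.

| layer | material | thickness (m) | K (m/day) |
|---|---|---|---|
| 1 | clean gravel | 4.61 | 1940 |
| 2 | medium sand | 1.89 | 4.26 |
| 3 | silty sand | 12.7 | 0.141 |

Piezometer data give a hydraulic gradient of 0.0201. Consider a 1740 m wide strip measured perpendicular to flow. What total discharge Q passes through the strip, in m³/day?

Flow is parallel to layering, so each bed carries its own Darcy discharge and the transmissivities add.
Σ(K_i·b_i) = 1940×4.61 + 4.26×1.89 + 0.141×12.7 = 8953 m²/day.
Hydraulic gradient i = 0.0201.
Q = Σ(K_i·b_i) · W · i = 8953 × 1740 × 0.02010 = 3.131e+05 m³/day.

313000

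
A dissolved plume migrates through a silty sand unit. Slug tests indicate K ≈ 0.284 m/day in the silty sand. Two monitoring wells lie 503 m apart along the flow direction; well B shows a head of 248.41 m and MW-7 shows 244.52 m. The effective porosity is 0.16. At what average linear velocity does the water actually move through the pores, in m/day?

Hydraulic gradient i = (248.41 − 244.52) / 503 = 3.89 / 503 = 0.007734.
Darcy flux q = K · i = 0.2840 × 0.007734 = 0.002196 m/day.
Seepage velocity v = q / n_e = 0.002196 / 0.16 = 0.01373 m/day.

0.0137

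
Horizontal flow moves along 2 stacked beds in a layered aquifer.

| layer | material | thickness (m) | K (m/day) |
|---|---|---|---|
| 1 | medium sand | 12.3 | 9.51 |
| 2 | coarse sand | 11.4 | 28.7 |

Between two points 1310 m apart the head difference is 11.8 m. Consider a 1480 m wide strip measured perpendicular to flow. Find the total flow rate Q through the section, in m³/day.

5920

Flow is parallel to layering, so each bed carries its own Darcy discharge and the transmissivities add.
Σ(K_i·b_i) = 9.51×12.3 + 28.7×11.4 = 444.2 m²/day.
Hydraulic gradient i = Δh / L = 11.8 / 1310 = 0.009008.
Q = Σ(K_i·b_i) · W · i = 444.2 × 1480 × 0.009008 = 5921 m³/day.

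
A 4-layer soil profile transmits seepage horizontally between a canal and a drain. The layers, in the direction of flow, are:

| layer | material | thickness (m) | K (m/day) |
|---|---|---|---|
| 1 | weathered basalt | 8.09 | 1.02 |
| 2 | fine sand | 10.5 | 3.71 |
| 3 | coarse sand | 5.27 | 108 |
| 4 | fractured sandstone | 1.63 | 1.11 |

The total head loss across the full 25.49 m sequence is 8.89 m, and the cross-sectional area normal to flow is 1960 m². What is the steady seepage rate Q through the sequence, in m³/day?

1420

Flow is perpendicular to layering, so the layers act in series and the equivalent K is the thickness-weighted harmonic mean.
Total thickness L = 8.09 + 10.5 + 5.27 + 1.63 = 25.49 m.
Σ(b_i/K_i) = 8.09/1.02 + 10.5/3.71 + 5.27/108 + 1.63/1.11 = 12.28 d.
K_eq = L / Σ(b_i/K_i) = 25.49 / 12.28 = 2.076 m/day.
Q = K_eq · A · (Δh/L) = 2.076 × 1960 × (8.89/25.49) = 1419 m³/day.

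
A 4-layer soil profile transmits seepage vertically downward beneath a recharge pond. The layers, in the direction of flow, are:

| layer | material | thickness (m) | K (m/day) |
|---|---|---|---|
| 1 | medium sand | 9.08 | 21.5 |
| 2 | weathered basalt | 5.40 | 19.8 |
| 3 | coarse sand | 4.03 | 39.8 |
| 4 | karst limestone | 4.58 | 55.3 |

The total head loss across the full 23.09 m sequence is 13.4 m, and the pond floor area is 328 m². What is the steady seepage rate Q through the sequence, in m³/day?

Flow is perpendicular to layering, so the layers act in series and the equivalent K is the thickness-weighted harmonic mean.
Total thickness L = 9.08 + 5.40 + 4.03 + 4.58 = 23.09 m.
Σ(b_i/K_i) = 9.08/21.5 + 5.40/19.8 + 4.03/39.8 + 4.58/55.3 = 0.8791 d.
K_eq = L / Σ(b_i/K_i) = 23.09 / 0.8791 = 26.26 m/day.
Q = K_eq · A · (Δh/L) = 26.26 × 328 × (13.4/23.09) = 4999 m³/day.

5000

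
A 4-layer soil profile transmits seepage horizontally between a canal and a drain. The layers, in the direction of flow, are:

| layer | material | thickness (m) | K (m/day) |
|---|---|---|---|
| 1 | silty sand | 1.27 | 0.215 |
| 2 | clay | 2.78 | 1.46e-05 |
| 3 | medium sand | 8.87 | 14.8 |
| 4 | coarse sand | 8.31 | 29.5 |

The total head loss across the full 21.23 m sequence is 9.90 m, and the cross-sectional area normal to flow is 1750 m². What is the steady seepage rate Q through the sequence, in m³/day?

0.0910

Flow is perpendicular to layering, so the layers act in series and the equivalent K is the thickness-weighted harmonic mean.
Total thickness L = 1.27 + 2.78 + 8.87 + 8.31 = 21.23 m.
Σ(b_i/K_i) = 1.27/0.215 + 2.78/1.46e-05 + 8.87/14.8 + 8.31/29.5 = 1.904e+05 d.
K_eq = L / Σ(b_i/K_i) = 21.23 / 1.904e+05 = 0.0001115 m/day.
Q = K_eq · A · (Δh/L) = 0.0001115 × 1750 × (9.90/21.23) = 0.09098 m³/day.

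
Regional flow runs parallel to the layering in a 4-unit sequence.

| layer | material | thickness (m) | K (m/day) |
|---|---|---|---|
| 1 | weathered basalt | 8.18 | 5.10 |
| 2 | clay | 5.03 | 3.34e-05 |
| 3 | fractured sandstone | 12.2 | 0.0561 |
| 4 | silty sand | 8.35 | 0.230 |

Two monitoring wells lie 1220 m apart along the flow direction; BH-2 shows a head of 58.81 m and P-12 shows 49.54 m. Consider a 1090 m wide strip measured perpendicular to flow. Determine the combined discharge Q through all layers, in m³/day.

367

Flow is parallel to layering, so each bed carries its own Darcy discharge and the transmissivities add.
Σ(K_i·b_i) = 5.10×8.18 + 3.34e-05×5.03 + 0.0561×12.2 + 0.230×8.35 = 44.32 m²/day.
Hydraulic gradient i = (58.81 − 49.54) / 1220 = 9.27 / 1220 = 0.007598.
Q = Σ(K_i·b_i) · W · i = 44.32 × 1090 × 0.007598 = 367.1 m³/day.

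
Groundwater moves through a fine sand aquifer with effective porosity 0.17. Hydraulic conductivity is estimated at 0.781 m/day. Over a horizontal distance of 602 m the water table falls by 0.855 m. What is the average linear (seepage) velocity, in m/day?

0.00652

Hydraulic gradient i = Δh / L = 0.855 / 602 = 0.001420.
Darcy flux q = K · i = 0.7810 × 0.001420 = 0.001109 m/day.
Seepage velocity v = q / n_e = 0.001109 / 0.17 = 0.006525 m/day.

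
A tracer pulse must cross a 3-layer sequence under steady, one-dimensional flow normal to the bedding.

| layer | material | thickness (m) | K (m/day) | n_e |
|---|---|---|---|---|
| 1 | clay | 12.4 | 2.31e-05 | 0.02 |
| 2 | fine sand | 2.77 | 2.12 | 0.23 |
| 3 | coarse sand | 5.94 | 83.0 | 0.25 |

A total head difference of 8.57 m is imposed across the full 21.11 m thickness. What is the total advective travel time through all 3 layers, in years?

406

With flow normal to the layers, continuity requires the same specific discharge q through every layer.
Σ(b_i/K_i) = 12.4/2.31e-05 + 2.77/2.12 + 5.94/83.0 = 5.368e+05 d.
q = Δh / Σ(b_i/K_i) = 8.57 / 5.368e+05 = 1.597e-05 m/day.
In each layer the seepage velocity is v_i = q/n_i, so the layer transit time is t_i = b_i·n_i / q:
  layer 1 (clay): t_1 = 12.4 × 0.02 / 1.597e-05 = 15534 d
  layer 2 (fine sand): t_2 = 2.77 × 0.23 / 1.597e-05 = 39906 d
  layer 3 (coarse sand): t_3 = 5.94 × 0.25 / 1.597e-05 = 93016 d
Total t = Σ t_i = 1.485e+05 days = 406.4 years.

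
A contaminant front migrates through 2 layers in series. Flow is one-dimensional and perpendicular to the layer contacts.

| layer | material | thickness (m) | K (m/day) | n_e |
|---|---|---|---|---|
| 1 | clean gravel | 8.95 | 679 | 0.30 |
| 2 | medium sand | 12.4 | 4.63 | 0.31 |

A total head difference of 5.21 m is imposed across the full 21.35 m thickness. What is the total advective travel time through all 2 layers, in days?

3.37

With flow normal to the layers, continuity requires the same specific discharge q through every layer.
Σ(b_i/K_i) = 8.95/679 + 12.4/4.63 = 2.691 d.
q = Δh / Σ(b_i/K_i) = 5.21 / 2.691 = 1.936 m/day.
In each layer the seepage velocity is v_i = q/n_i, so the layer transit time is t_i = b_i·n_i / q:
  layer 1 (clean gravel): t_1 = 8.95 × 0.30 / 1.936 = 1.387 d
  layer 2 (medium sand): t_2 = 12.4 × 0.31 / 1.936 = 1.986 d
Total t = Σ t_i = 3.373 days.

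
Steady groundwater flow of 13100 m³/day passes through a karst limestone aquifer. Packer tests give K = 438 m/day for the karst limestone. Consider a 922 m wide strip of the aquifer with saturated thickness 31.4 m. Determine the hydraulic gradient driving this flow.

0.00103

Cross-sectional area A = 922 × 31.4 = 28951 m².
From Q = K·A·i, i = Q / (K·A) = 13100 / (438.0 × 28951) = 0.001033.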